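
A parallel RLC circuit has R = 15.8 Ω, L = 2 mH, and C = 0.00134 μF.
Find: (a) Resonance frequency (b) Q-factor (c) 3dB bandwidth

Step 1 — Resonance: ω₀ = 1/√(LC) = 1/√(0.002·1.34e-09) = 6.108e+05 rad/s.
Step 2 — f₀ = ω₀/(2π) = 9.722e+04 Hz.
Step 3 — Parallel Q: Q = R/(ω₀L) = 15.8/(6.108e+05·0.002) = 0.01293.
Step 4 — Bandwidth: Δω = ω₀/Q = 4.723e+07 rad/s; BW = Δω/(2π) = 7.517e+06 Hz.

(a) f₀ = 9.722e+04 Hz  (b) Q = 0.01293  (c) BW = 7.517e+06 Hz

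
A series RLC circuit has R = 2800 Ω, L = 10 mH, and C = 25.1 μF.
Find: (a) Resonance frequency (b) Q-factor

Step 1 — Resonance condition Im(Z)=0 gives ω₀ = 1/√(LC).
Step 2 — ω₀ = 1/√(0.01·2.51e-05) = 1996 rad/s.
Step 3 — f₀ = ω₀/(2π) = 317.7 Hz.
Step 4 — Series Q: Q = ω₀L/R = 1996·0.01/2800 = 0.007129.

(a) f₀ = 317.7 Hz  (b) Q = 0.007129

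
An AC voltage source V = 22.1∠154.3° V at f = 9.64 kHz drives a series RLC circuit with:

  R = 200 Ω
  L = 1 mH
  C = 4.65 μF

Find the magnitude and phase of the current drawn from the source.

Step 1 — Angular frequency: ω = 2π·f = 2π·9640 = 6.057e+04 rad/s.
Step 2 — Component impedances:
  R: Z = R = 200 Ω
  L: Z = jωL = j·6.057e+04·0.001 = 0 + j60.57 Ω
  C: Z = 1/(jωC) = -j/(ω·C) = 0 - j3.551 Ω
Step 3 — Series combination: Z_total = R + L + C = 200 + j57.02 Ω = 208∠15.9° Ω.
Step 4 — Source phasor: V = 22.1∠154.3° V = -19.91 + j9.584 V.
Step 5 — Ohm's law: I = V / Z_total = (-19.91 + j9.584) / (200 + j57.02) = -0.07945 + j0.07057 A.
Step 6 — Convert to polar: |I| = 0.1063 A, ∠I = 138.4°.

I = 0.1063∠138.4° A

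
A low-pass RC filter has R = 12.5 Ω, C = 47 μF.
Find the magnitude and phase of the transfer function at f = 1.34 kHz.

Step 1 — Angular frequency: ω = 2π·1340 = 8419 rad/s.
Step 2 — Transfer function: H(jω) = 1/(1 + jωRC).
Step 3 — Denominator: 1 + jωRC = 1 + j·8419·12.5·4.7e-05 = 1 + j4.946.
Step 4 — H = 0.03927 - j0.1942.
Step 5 — Magnitude: |H| = 0.1982 (-14.1 dB); phase: φ = -78.6°.

|H| = 0.1982 (-14.1 dB), φ = -78.6°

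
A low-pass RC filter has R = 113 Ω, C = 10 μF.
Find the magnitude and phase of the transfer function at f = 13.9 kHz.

Step 1 — Angular frequency: ω = 2π·1.39e+04 = 8.734e+04 rad/s.
Step 2 — Transfer function: H(jω) = 1/(1 + jωRC).
Step 3 — Denominator: 1 + jωRC = 1 + j·8.734e+04·113·1e-05 = 1 + j98.69.
Step 4 — H = 0.0001027 - j0.01013.
Step 5 — Magnitude: |H| = 0.01013 (-39.9 dB); phase: φ = -89.4°.

|H| = 0.01013 (-39.9 dB), φ = -89.4°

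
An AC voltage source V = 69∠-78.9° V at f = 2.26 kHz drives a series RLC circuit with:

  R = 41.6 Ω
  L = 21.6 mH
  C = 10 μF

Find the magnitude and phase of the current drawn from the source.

Step 1 — Angular frequency: ω = 2π·f = 2π·2260 = 1.42e+04 rad/s.
Step 2 — Component impedances:
  R: Z = R = 41.6 Ω
  L: Z = jωL = j·1.42e+04·0.0216 = 0 + j306.7 Ω
  C: Z = 1/(jωC) = -j/(ω·C) = 0 - j7.042 Ω
Step 3 — Series combination: Z_total = R + L + C = 41.6 + j299.7 Ω = 302.6∠82.1° Ω.
Step 4 — Source phasor: V = 69∠-78.9° V = 13.28 - j67.71 V.
Step 5 — Ohm's law: I = V / Z_total = (13.28 - j67.71) / (41.6 + j299.7) = -0.2156 - j0.07426 A.
Step 6 — Convert to polar: |I| = 0.2281 A, ∠I = -161.0°.

I = 0.2281∠-161.0° A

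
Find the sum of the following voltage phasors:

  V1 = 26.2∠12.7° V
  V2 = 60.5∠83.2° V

Step 1 — Convert each phasor to rectangular form:
  V1 = 26.2·(cos(12.7°) + j·sin(12.7°)) = 25.56 + j5.76 V
  V2 = 60.5·(cos(83.2°) + j·sin(83.2°)) = 7.163 + j60.07 V
Step 2 — Sum components: V_total = 32.72 + j65.83 V.
Step 3 — Convert to polar: |V_total| = 73.52 V, ∠V_total = 63.6°.

V_total = 73.52∠63.6° V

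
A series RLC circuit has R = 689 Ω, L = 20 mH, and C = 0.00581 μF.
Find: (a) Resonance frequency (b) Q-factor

Step 1 — Resonance condition Im(Z)=0 gives ω₀ = 1/√(LC).
Step 2 — ω₀ = 1/√(0.02·5.81e-09) = 9.277e+04 rad/s.
Step 3 — f₀ = ω₀/(2π) = 1.476e+04 Hz.
Step 4 — Series Q: Q = ω₀L/R = 9.277e+04·0.02/689 = 2.693.

(a) f₀ = 1.476e+04 Hz  (b) Q = 2.693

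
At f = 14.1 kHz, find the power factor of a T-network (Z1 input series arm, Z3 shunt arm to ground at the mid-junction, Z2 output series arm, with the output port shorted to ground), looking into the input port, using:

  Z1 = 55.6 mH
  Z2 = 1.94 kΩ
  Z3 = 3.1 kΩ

Step 1 — Angular frequency: ω = 2π·f = 2π·1.41e+04 = 8.859e+04 rad/s.
Step 2 — Component impedances:
  Z1: Z = jωL = j·8.859e+04·0.0556 = 0 + j4926 Ω
  Z2: Z = R = 1940 Ω
  Z3: Z = R = 3100 Ω
Step 3 — With the output port shorted to ground, the output series arm Z2 runs from the junction to ground; the shunt arm Z3 also runs from the junction to ground. They appear in parallel: Z3 || Z2 = 1193 Ω.
Step 4 — Series with input arm Z1: Z_in = Z1 + (Z3 || Z2) = 1193 + j4926 Ω = 5068∠76.4° Ω.
Step 5 — Power factor: PF = cos(φ) = Re(Z)/|Z| = 1193/5068 = 0.2354.
Step 6 — Type: Im(Z) = 4926 ⇒ lagging (phase φ = 76.4°).

PF = 0.2354 (lagging, φ = 76.4°)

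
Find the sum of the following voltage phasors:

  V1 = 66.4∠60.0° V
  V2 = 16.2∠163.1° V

Step 1 — Convert each phasor to rectangular form:
  V1 = 66.4·(cos(60.0°) + j·sin(60.0°)) = 33.2 + j57.5 V
  V2 = 16.2·(cos(163.1°) + j·sin(163.1°)) = -15.5 + j4.709 V
Step 2 — Sum components: V_total = 17.7 + j62.21 V.
Step 3 — Convert to polar: |V_total| = 64.68 V, ∠V_total = 74.1°.

V_total = 64.68∠74.1° V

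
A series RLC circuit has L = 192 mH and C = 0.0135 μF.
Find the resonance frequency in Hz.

Step 1 — Resonance condition Im(Z)=0 gives ω₀ = 1/√(LC).
Step 2 — ω₀ = 1/√(0.192·1.35e-08) = 1.964e+04 rad/s.
Step 3 — f₀ = ω₀/(2π) = 3126 Hz.

f₀ = 3126 Hz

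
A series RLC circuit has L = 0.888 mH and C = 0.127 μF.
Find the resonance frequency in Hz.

Step 1 — Resonance condition Im(Z)=0 gives ω₀ = 1/√(LC).
Step 2 — ω₀ = 1/√(0.000888·1.27e-07) = 9.417e+04 rad/s.
Step 3 — f₀ = ω₀/(2π) = 1.499e+04 Hz.

f₀ = 1.499e+04 Hz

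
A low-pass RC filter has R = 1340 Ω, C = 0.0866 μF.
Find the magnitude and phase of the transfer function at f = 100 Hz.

Step 1 — Angular frequency: ω = 2π·100 = 628.3 rad/s.
Step 2 — Transfer function: H(jω) = 1/(1 + jωRC).
Step 3 — Denominator: 1 + jωRC = 1 + j·628.3·1340·8.66e-08 = 1 + j0.07291.
Step 4 — H = 0.9947 - j0.07253.
Step 5 — Magnitude: |H| = 0.9974 (-0.0 dB); phase: φ = -4.2°.

|H| = 0.9974 (-0.0 dB), φ = -4.2°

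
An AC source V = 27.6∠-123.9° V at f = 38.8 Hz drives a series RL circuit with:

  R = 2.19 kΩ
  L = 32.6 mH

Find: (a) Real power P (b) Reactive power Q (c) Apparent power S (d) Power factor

Step 1 — Angular frequency: ω = 2π·f = 2π·38.8 = 243.8 rad/s.
Step 2 — Component impedances:
  R: Z = R = 2190 Ω
  L: Z = jωL = j·243.8·0.0326 = 0 + j7.947 Ω
Step 3 — Series combination: Z_total = R + L = 2190 + j7.947 Ω = 2190∠0.2° Ω.
Step 4 — Source phasor: V = 27.6∠-123.9° V = -15.39 - j22.91 V.
Step 5 — Current: I = V / Z = -0.007067 - j0.01043 A = 0.0126∠-124.1° A.
Step 6 — Complex power: S = V·I* = 0.3478 + j0.001262 VA.
Step 7 — Real power: P = Re(S) = 0.3478 W.
Step 8 — Reactive power: Q = Im(S) = 0.001262 VAR.
Step 9 — Apparent power: |S| = 0.3478 VA.
Step 10 — Power factor: PF = P/|S| = 1 (lagging).

(a) P = 0.3478 W  (b) Q = 0.001262 VAR  (c) S = 0.3478 VA  (d) PF = 1 (lagging)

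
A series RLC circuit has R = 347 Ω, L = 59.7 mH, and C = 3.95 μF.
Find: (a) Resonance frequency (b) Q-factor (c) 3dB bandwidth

Step 1 — Resonance: ω₀ = 1/√(LC) = 1/√(0.0597·3.95e-06) = 2059 rad/s.
Step 2 — f₀ = ω₀/(2π) = 327.7 Hz.
Step 3 — Series Q: Q = ω₀L/R = 2059·0.0597/347 = 0.3543.
Step 4 — Bandwidth: Δω = ω₀/Q = 5812 rad/s; BW = Δω/(2π) = 925.1 Hz.

(a) f₀ = 327.7 Hz  (b) Q = 0.3543  (c) BW = 925.1 Hz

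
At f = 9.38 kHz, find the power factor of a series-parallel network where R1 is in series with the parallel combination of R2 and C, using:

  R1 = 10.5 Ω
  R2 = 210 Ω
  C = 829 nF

Step 1 — Angular frequency: ω = 2π·f = 2π·9380 = 5.894e+04 rad/s.
Step 2 — Component impedances:
  R1: Z = R = 10.5 Ω
  R2: Z = R = 210 Ω
  C: Z = 1/(jωC) = -j/(ω·C) = 0 - j20.47 Ω
Step 3 — Parallel branch: R2 || C = 1/(1/R2 + 1/C) = 1.976 - j20.27 Ω.
Step 4 — Series with R1: Z_total = R1 + (R2 || C) = 12.48 - j20.27 Ω = 23.81∠-58.4° Ω.
Step 5 — Power factor: PF = cos(φ) = Re(Z)/|Z| = 12.48/23.81 = 0.5241.
Step 6 — Type: Im(Z) = -20.27 ⇒ leading (phase φ = -58.4°).

PF = 0.5241 (leading, φ = -58.4°)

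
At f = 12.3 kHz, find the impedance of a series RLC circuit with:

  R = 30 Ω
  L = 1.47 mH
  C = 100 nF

Step 1 — Angular frequency: ω = 2π·f = 2π·1.23e+04 = 7.728e+04 rad/s.
Step 2 — Component impedances:
  R: Z = R = 30 Ω
  L: Z = jωL = j·7.728e+04·0.00147 = 0 + j113.6 Ω
  C: Z = 1/(jωC) = -j/(ω·C) = 0 - j129.4 Ω
Step 3 — Series combination: Z_total = R + L + C = 30 - j15.79 Ω = 33.9∠-27.8° Ω.

Z = 30 - j15.79 Ω = 33.9∠-27.8° Ω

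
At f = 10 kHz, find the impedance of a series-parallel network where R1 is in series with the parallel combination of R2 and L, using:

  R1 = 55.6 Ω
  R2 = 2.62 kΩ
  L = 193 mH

Step 1 — Angular frequency: ω = 2π·f = 2π·1e+04 = 6.283e+04 rad/s.
Step 2 — Component impedances:
  R1: Z = R = 55.6 Ω
  R2: Z = R = 2620 Ω
  L: Z = jωL = j·6.283e+04·0.193 = 0 + j1.213e+04 Ω
Step 3 — Parallel branch: R2 || L = 1/(1/R2 + 1/L) = 2503 + j540.8 Ω.
Step 4 — Series with R1: Z_total = R1 + (R2 || L) = 2559 + j540.8 Ω = 2615∠11.9° Ω.

Z = 2559 + j540.8 Ω = 2615∠11.9° Ω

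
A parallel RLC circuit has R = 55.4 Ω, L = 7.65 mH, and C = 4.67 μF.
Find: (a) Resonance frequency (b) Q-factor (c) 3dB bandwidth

Step 1 — Resonance: ω₀ = 1/√(LC) = 1/√(0.00765·4.67e-06) = 5291 rad/s.
Step 2 — f₀ = ω₀/(2π) = 842 Hz.
Step 3 — Parallel Q: Q = R/(ω₀L) = 55.4/(5291·0.00765) = 1.369.
Step 4 — Bandwidth: Δω = ω₀/Q = 3865 rad/s; BW = Δω/(2π) = 615.2 Hz.

(a) f₀ = 842 Hz  (b) Q = 1.369  (c) BW = 615.2 Hz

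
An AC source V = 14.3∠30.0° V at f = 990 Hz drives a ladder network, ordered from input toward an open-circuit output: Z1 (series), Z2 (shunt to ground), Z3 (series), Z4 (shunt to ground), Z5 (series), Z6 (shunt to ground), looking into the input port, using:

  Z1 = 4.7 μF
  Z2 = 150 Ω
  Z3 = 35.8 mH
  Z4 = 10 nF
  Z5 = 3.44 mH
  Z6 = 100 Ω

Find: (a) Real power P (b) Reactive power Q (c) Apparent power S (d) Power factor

Step 1 — Angular frequency: ω = 2π·f = 2π·990 = 6220 rad/s.
Step 2 — Component impedances:
  Z1: Z = 1/(jωC) = -j/(ω·C) = 0 - j34.2 Ω
  Z2: Z = R = 150 Ω
  Z3: Z = jωL = j·6220·0.0358 = 0 + j222.7 Ω
  Z4: Z = 1/(jωC) = -j/(ω·C) = 0 - j1.608e+04 Ω
  Z5: Z = jωL = j·6220·0.00344 = 0 + j21.4 Ω
  Z6: Z = R = 100 Ω
Step 3 — Ladder network (open output): work backward from the far end, alternating series and parallel combinations. Z_in = 103.8 + j10.73 Ω = 104.4∠5.9° Ω.
Step 4 — Source phasor: V = 14.3∠30.0° V = 12.38 + j7.15 V.
Step 5 — Current: I = V / Z = 0.1251 + j0.05594 A = 0.137∠24.1° A.
Step 6 — Complex power: S = V·I* = 1.949 + j0.2015 VA.
Step 7 — Real power: P = Re(S) = 1.949 W.
Step 8 — Reactive power: Q = Im(S) = 0.2015 VAR.
Step 9 — Apparent power: |S| = 1.959 VA.
Step 10 — Power factor: PF = P/|S| = 0.9947 (lagging).

(a) P = 1.949 W  (b) Q = 0.2015 VAR  (c) S = 1.959 VA  (d) PF = 0.9947 (lagging)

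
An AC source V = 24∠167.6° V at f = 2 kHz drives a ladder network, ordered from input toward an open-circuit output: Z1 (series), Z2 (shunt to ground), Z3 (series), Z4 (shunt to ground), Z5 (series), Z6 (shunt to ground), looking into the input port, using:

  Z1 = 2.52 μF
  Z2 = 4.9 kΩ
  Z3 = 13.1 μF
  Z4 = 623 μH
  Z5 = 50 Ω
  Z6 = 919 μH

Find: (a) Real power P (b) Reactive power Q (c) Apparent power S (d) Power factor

Step 1 — Angular frequency: ω = 2π·f = 2π·2000 = 1.257e+04 rad/s.
Step 2 — Component impedances:
  Z1: Z = 1/(jωC) = -j/(ω·C) = 0 - j31.58 Ω
  Z2: Z = R = 4900 Ω
  Z3: Z = 1/(jωC) = -j/(ω·C) = 0 - j6.075 Ω
  Z4: Z = jωL = j·1.257e+04·0.000623 = 0 + j7.829 Ω
  Z5: Z = R = 50 Ω
  Z6: Z = jωL = j·1.257e+04·0.000919 = 0 + j11.55 Ω
Step 3 — Ladder network (open output): work backward from the far end, alternating series and parallel combinations. Z_in = 1.066 - j30.24 Ω = 30.26∠-88.0° Ω.
Step 4 — Source phasor: V = 24∠167.6° V = -23.44 + j5.154 V.
Step 5 — Current: I = V / Z = -0.1975 - j0.7682 A = 0.7932∠-104.4° A.
Step 6 — Complex power: S = V·I* = 0.6706 - j19.03 VA.
Step 7 — Real power: P = Re(S) = 0.6706 W.
Step 8 — Reactive power: Q = Im(S) = -19.03 VAR.
Step 9 — Apparent power: |S| = 19.04 VA.
Step 10 — Power factor: PF = P/|S| = 0.03523 (leading).

(a) P = 0.6706 W  (b) Q = -19.03 VAR  (c) S = 19.04 VA  (d) PF = 0.03523 (leading)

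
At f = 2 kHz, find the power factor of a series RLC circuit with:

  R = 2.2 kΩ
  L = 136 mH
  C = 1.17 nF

Step 1 — Angular frequency: ω = 2π·f = 2π·2000 = 1.257e+04 rad/s.
Step 2 — Component impedances:
  R: Z = R = 2200 Ω
  L: Z = jωL = j·1.257e+04·0.136 = 0 + j1709 Ω
  C: Z = 1/(jωC) = -j/(ω·C) = 0 - j6.801e+04 Ω
Step 3 — Series combination: Z_total = R + L + C = 2200 - j6.631e+04 Ω = 6.634e+04∠-88.1° Ω.
Step 4 — Power factor: PF = cos(φ) = Re(Z)/|Z| = 2200/6.634e+04 = 0.03316.
Step 5 — Type: Im(Z) = -6.631e+04 ⇒ leading (phase φ = -88.1°).

PF = 0.03316 (leading, φ = -88.1°)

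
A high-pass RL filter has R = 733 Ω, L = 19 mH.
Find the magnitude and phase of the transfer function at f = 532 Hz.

Step 1 — Angular frequency: ω = 2π·532 = 3343 rad/s.
Step 2 — Transfer function: H(jω) = jωL/(R + jωL).
Step 3 — Numerator jωL = j·63.51; denominator R + jωL = 733 + j63.51.
Step 4 — H = 0.007451 + j0.086.
Step 5 — Magnitude: |H| = 0.08632 (-21.3 dB); phase: φ = 85.0°.

|H| = 0.08632 (-21.3 dB), φ = 85.0°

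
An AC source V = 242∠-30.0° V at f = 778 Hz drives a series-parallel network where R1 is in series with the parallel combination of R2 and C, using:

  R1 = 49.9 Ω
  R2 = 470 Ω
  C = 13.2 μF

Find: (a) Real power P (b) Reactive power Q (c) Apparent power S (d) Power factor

Step 1 — Angular frequency: ω = 2π·f = 2π·778 = 4888 rad/s.
Step 2 — Component impedances:
  R1: Z = R = 49.9 Ω
  R2: Z = R = 470 Ω
  C: Z = 1/(jωC) = -j/(ω·C) = 0 - j15.5 Ω
Step 3 — Parallel branch: R2 || C = 1/(1/R2 + 1/C) = 0.5105 - j15.48 Ω.
Step 4 — Series with R1: Z_total = R1 + (R2 || C) = 50.41 - j15.48 Ω = 52.73∠-17.1° Ω.
Step 5 — Source phasor: V = 242∠-30.0° V = 209.6 - j121 V.
Step 6 — Current: I = V / Z = 4.473 - j1.027 A = 4.589∠-12.9° A.
Step 7 — Complex power: S = V·I* = 1062 - j326 VA.
Step 8 — Real power: P = Re(S) = 1062 W.
Step 9 — Reactive power: Q = Im(S) = -326 VAR.
Step 10 — Apparent power: |S| = 1111 VA.
Step 11 — Power factor: PF = P/|S| = 0.9559 (leading).

(a) P = 1062 W  (b) Q = -326 VAR  (c) S = 1111 VA  (d) PF = 0.9559 (leading)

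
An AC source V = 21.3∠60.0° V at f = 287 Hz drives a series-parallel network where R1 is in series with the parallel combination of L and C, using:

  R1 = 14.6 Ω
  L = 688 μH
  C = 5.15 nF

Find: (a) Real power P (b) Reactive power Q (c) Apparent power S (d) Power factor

Step 1 — Angular frequency: ω = 2π·f = 2π·287 = 1803 rad/s.
Step 2 — Component impedances:
  R1: Z = R = 14.6 Ω
  L: Z = jωL = j·1803·0.000688 = 0 + j1.241 Ω
  C: Z = 1/(jωC) = -j/(ω·C) = 0 - j1.077e+05 Ω
Step 3 — Parallel branch: L || C = 1/(1/L + 1/C) = 0 + j1.241 Ω.
Step 4 — Series with R1: Z_total = R1 + (L || C) = 14.6 + j1.241 Ω = 14.65∠4.9° Ω.
Step 5 — Source phasor: V = 21.3∠60.0° V = 10.65 + j18.45 V.
Step 6 — Current: I = V / Z = 0.8308 + j1.193 A = 1.454∠55.1° A.
Step 7 — Complex power: S = V·I* = 30.85 + j2.622 VA.
Step 8 — Real power: P = Re(S) = 30.85 W.
Step 9 — Reactive power: Q = Im(S) = 2.622 VAR.
Step 10 — Apparent power: |S| = 30.96 VA.
Step 11 — Power factor: PF = P/|S| = 0.9964 (lagging).

(a) P = 30.85 W  (b) Q = 2.622 VAR  (c) S = 30.96 VA  (d) PF = 0.9964 (lagging)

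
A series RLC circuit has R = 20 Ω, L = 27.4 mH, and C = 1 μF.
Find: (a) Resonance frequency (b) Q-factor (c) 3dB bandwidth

Step 1 — Resonance: ω₀ = 1/√(LC) = 1/√(0.0274·1e-06) = 6041 rad/s.
Step 2 — f₀ = ω₀/(2π) = 961.5 Hz.
Step 3 — Series Q: Q = ω₀L/R = 6041·0.0274/20 = 8.276.
Step 4 — Bandwidth: Δω = ω₀/Q = 729.9 rad/s; BW = Δω/(2π) = 116.2 Hz.

(a) f₀ = 961.5 Hz  (b) Q = 8.276  (c) BW = 116.2 Hz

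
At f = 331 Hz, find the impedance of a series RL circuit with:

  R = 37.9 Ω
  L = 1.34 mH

Step 1 — Angular frequency: ω = 2π·f = 2π·331 = 2080 rad/s.
Step 2 — Component impedances:
  R: Z = R = 37.9 Ω
  L: Z = jωL = j·2080·0.00134 = 0 + j2.787 Ω
Step 3 — Series combination: Z_total = R + L = 37.9 + j2.787 Ω = 38∠4.2° Ω.

Z = 37.9 + j2.787 Ω = 38∠4.2° Ω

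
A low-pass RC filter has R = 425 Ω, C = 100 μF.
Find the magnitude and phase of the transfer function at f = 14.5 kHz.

Step 1 — Angular frequency: ω = 2π·1.45e+04 = 9.111e+04 rad/s.
Step 2 — Transfer function: H(jω) = 1/(1 + jωRC).
Step 3 — Denominator: 1 + jωRC = 1 + j·9.111e+04·425·0.0001 = 1 + j3872.
Step 4 — H = 6.67e-08 - j0.0002583.
Step 5 — Magnitude: |H| = 0.0002583 (-71.8 dB); phase: φ = -90.0°.

|H| = 0.0002583 (-71.8 dB), φ = -90.0°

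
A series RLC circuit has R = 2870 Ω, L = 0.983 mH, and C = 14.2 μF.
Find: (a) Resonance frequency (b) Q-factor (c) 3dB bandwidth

Step 1 — Resonance: ω₀ = 1/√(LC) = 1/√(0.000983·1.42e-05) = 8464 rad/s.
Step 2 — f₀ = ω₀/(2π) = 1347 Hz.
Step 3 — Series Q: Q = ω₀L/R = 8464·0.000983/2870 = 0.002899.
Step 4 — Bandwidth: Δω = ω₀/Q = 2.92e+06 rad/s; BW = Δω/(2π) = 4.647e+05 Hz.

(a) f₀ = 1347 Hz  (b) Q = 0.002899  (c) BW = 4.647e+05 Hz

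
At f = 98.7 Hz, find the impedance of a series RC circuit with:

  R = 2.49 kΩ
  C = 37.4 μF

Step 1 — Angular frequency: ω = 2π·f = 2π·98.7 = 620.2 rad/s.
Step 2 — Component impedances:
  R: Z = R = 2490 Ω
  C: Z = 1/(jωC) = -j/(ω·C) = 0 - j43.12 Ω
Step 3 — Series combination: Z_total = R + C = 2490 - j43.12 Ω = 2490∠-1.0° Ω.

Z = 2490 - j43.12 Ω = 2490∠-1.0° Ω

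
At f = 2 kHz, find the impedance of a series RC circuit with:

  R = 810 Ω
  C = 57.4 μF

Step 1 — Angular frequency: ω = 2π·f = 2π·2000 = 1.257e+04 rad/s.
Step 2 — Component impedances:
  R: Z = R = 810 Ω
  C: Z = 1/(jωC) = -j/(ω·C) = 0 - j1.386 Ω
Step 3 — Series combination: Z_total = R + C = 810 - j1.386 Ω = 810∠-0.1° Ω.

Z = 810 - j1.386 Ω = 810∠-0.1° Ω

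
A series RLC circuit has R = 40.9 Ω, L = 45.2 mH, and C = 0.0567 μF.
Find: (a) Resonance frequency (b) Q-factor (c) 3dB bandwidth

Step 1 — Resonance condition Im(Z)=0 gives ω₀ = 1/√(LC).
Step 2 — ω₀ = 1/√(0.0452·5.67e-08) = 1.975e+04 rad/s.
Step 3 — f₀ = ω₀/(2π) = 3144 Hz.
Step 4 — Series Q: Q = ω₀L/R = 1.975e+04·0.0452/40.9 = 21.83.
Step 5 — 3dB bandwidth: Δω = ω₀/Q = 904.9 rad/s; BW = Δω/(2π) = 144 Hz.

(a) f₀ = 3144 Hz  (b) Q = 21.83  (c) BW = 144 Hz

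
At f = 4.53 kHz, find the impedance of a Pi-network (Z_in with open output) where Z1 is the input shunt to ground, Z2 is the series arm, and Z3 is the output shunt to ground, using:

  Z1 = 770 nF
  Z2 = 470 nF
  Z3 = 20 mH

Step 1 — Angular frequency: ω = 2π·f = 2π·4530 = 2.846e+04 rad/s.
Step 2 — Component impedances:
  Z1: Z = 1/(jωC) = -j/(ω·C) = 0 - j45.63 Ω
  Z2: Z = 1/(jωC) = -j/(ω·C) = 0 - j74.75 Ω
  Z3: Z = jωL = j·2.846e+04·0.02 = 0 + j569.3 Ω
Step 3 — With open output, the series arm Z2 and the output shunt Z3 appear in series to ground: Z2 + Z3 = 0 + j494.5 Ω.
Step 4 — Parallel with input shunt Z1: Z_in = Z1 || (Z2 + Z3) = 0 - j50.27 Ω = 50.27∠-90.0° Ω.

Z = 0 - j50.27 Ω = 50.27∠-90.0° Ω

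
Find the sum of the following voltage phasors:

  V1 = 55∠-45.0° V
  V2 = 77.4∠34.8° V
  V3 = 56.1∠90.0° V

Step 1 — Convert each phasor to rectangular form:
  V1 = 55·(cos(-45.0°) + j·sin(-45.0°)) = 38.89 - j38.89 V
  V2 = 77.4·(cos(34.8°) + j·sin(34.8°)) = 63.56 + j44.17 V
  V3 = 56.1·(cos(90.0°) + j·sin(90.0°)) = 0 + j56.1 V
Step 2 — Sum components: V_total = 102.4 + j61.38 V.
Step 3 — Convert to polar: |V_total| = 119.4 V, ∠V_total = 30.9°.

V_total = 119.4∠30.9° V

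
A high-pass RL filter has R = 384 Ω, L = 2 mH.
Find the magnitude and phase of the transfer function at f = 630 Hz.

Step 1 — Angular frequency: ω = 2π·630 = 3958 rad/s.
Step 2 — Transfer function: H(jω) = jωL/(R + jωL).
Step 3 — Numerator jωL = j·7.917; denominator R + jωL = 384 + j7.917.
Step 4 — H = 0.0004249 + j0.02061.
Step 5 — Magnitude: |H| = 0.02061 (-33.7 dB); phase: φ = 88.8°.

|H| = 0.02061 (-33.7 dB), φ = 88.8°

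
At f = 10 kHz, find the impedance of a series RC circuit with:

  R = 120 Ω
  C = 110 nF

Step 1 — Angular frequency: ω = 2π·f = 2π·1e+04 = 6.283e+04 rad/s.
Step 2 — Component impedances:
  R: Z = R = 120 Ω
  C: Z = 1/(jωC) = -j/(ω·C) = 0 - j144.7 Ω
Step 3 — Series combination: Z_total = R + C = 120 - j144.7 Ω = 188∠-50.3° Ω.

Z = 120 - j144.7 Ω = 188∠-50.3° Ω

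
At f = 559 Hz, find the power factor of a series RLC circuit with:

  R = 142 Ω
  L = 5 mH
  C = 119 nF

Step 1 — Angular frequency: ω = 2π·f = 2π·559 = 3512 rad/s.
Step 2 — Component impedances:
  R: Z = R = 142 Ω
  L: Z = jωL = j·3512·0.005 = 0 + j17.56 Ω
  C: Z = 1/(jωC) = -j/(ω·C) = 0 - j2393 Ω
Step 3 — Series combination: Z_total = R + L + C = 142 - j2375 Ω = 2379∠-86.6° Ω.
Step 4 — Power factor: PF = cos(φ) = Re(Z)/|Z| = 142/2379.2 = 0.05968.
Step 5 — Type: Im(Z) = -2375 ⇒ leading (phase φ = -86.6°).

PF = 0.05968 (leading, φ = -86.6°)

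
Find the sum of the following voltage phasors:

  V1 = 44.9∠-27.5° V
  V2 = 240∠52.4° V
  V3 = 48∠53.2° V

Step 1 — Convert each phasor to rectangular form:
  V1 = 44.9·(cos(-27.5°) + j·sin(-27.5°)) = 39.83 - j20.73 V
  V2 = 240·(cos(52.4°) + j·sin(52.4°)) = 146.4 + j190.1 V
  V3 = 48·(cos(53.2°) + j·sin(53.2°)) = 28.75 + j38.44 V
Step 2 — Sum components: V_total = 215 + j207.9 V.
Step 3 — Convert to polar: |V_total| = 299.1 V, ∠V_total = 44.0°.

V_total = 299.1∠44.0° V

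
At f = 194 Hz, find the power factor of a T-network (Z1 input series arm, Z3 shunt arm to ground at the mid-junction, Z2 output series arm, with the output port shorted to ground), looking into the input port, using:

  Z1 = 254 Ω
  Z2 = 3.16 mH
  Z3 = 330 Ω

Step 1 — Angular frequency: ω = 2π·f = 2π·194 = 1219 rad/s.
Step 2 — Component impedances:
  Z1: Z = R = 254 Ω
  Z2: Z = jωL = j·1219·0.00316 = 0 + j3.852 Ω
  Z3: Z = R = 330 Ω
Step 3 — With the output port shorted to ground, the output series arm Z2 runs from the junction to ground; the shunt arm Z3 also runs from the junction to ground. They appear in parallel: Z3 || Z2 = 0.04495 + j3.851 Ω.
Step 4 — Series with input arm Z1: Z_in = Z1 + (Z3 || Z2) = 254 + j3.851 Ω = 254.1∠0.9° Ω.
Step 5 — Power factor: PF = cos(φ) = Re(Z)/|Z| = 254.04/254.07 = 0.9999.
Step 6 — Type: Im(Z) = 3.851 ⇒ lagging (phase φ = 0.9°).

PF = 0.9999 (lagging, φ = 0.9°)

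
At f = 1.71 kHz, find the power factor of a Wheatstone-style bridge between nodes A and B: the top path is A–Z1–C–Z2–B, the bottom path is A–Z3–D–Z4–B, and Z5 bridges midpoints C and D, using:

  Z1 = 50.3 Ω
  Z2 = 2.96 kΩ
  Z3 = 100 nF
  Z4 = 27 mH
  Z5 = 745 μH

Step 1 — Angular frequency: ω = 2π·f = 2π·1710 = 1.074e+04 rad/s.
Step 2 — Component impedances:
  Z1: Z = R = 50.3 Ω
  Z2: Z = R = 2960 Ω
  Z3: Z = 1/(jωC) = -j/(ω·C) = 0 - j930.7 Ω
  Z4: Z = jωL = j·1.074e+04·0.027 = 0 + j290.1 Ω
  Z5: Z = jωL = j·1.074e+04·0.000745 = 0 + j8.004 Ω
Step 3 — Bridge requires nodal analysis (the Z5 bridge couples midpoints C and D, so the two paths cannot be reduced to a simple series/parallel combination). Setting node B to ground and injecting 1 A at node A, the 3-node admittance system at A, C, D solves to V_A = Z_AB = 80.74 + j292.3 Ω = 303.3∠74.6° Ω.
Step 4 — Power factor: PF = cos(φ) = Re(Z)/|Z| = 80.745/303.25 = 0.2663.
Step 5 — Type: Im(Z) = 292.3 ⇒ lagging (phase φ = 74.6°).

PF = 0.2663 (lagging, φ = 74.6°)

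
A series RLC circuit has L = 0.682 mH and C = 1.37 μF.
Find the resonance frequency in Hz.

Step 1 — Resonance condition Im(Z)=0 gives ω₀ = 1/√(LC).
Step 2 — ω₀ = 1/√(0.000682·1.37e-06) = 3.272e+04 rad/s.
Step 3 — f₀ = ω₀/(2π) = 5207 Hz.

f₀ = 5207 Hz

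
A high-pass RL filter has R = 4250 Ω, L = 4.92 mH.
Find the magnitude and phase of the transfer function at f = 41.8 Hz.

Step 1 — Angular frequency: ω = 2π·41.8 = 262.6 rad/s.
Step 2 — Transfer function: H(jω) = jωL/(R + jωL).
Step 3 — Numerator jωL = j·1.292; denominator R + jωL = 4250 + j1.292.
Step 4 — H = 9.244e-08 + j0.000304.
Step 5 — Magnitude: |H| = 0.000304 (-70.3 dB); phase: φ = 90.0°.

|H| = 0.000304 (-70.3 dB), φ = 90.0°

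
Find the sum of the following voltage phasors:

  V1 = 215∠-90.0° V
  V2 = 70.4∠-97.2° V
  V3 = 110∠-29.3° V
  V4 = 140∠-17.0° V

Step 1 — Convert each phasor to rectangular form:
  V1 = 215·(cos(-90.0°) + j·sin(-90.0°)) = 0 - j215 V
  V2 = 70.4·(cos(-97.2°) + j·sin(-97.2°)) = -8.823 - j69.84 V
  V3 = 110·(cos(-29.3°) + j·sin(-29.3°)) = 95.93 - j53.83 V
  V4 = 140·(cos(-17.0°) + j·sin(-17.0°)) = 133.9 - j40.93 V
Step 2 — Sum components: V_total = 221 - j379.6 V.
Step 3 — Convert to polar: |V_total| = 439.2 V, ∠V_total = -59.8°.

V_total = 439.2∠-59.8° V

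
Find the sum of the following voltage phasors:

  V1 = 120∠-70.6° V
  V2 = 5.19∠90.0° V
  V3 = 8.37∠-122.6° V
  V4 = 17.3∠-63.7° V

Step 1 — Convert each phasor to rectangular form:
  V1 = 120·(cos(-70.6°) + j·sin(-70.6°)) = 39.86 - j113.2 V
  V2 = 5.19·(cos(90.0°) + j·sin(90.0°)) = 0 + j5.19 V
  V3 = 8.37·(cos(-122.6°) + j·sin(-122.6°)) = -4.51 - j7.051 V
  V4 = 17.3·(cos(-63.7°) + j·sin(-63.7°)) = 7.665 - j15.51 V
Step 2 — Sum components: V_total = 43.01 - j130.6 V.
Step 3 — Convert to polar: |V_total| = 137.5 V, ∠V_total = -71.8°.

V_total = 137.5∠-71.8° V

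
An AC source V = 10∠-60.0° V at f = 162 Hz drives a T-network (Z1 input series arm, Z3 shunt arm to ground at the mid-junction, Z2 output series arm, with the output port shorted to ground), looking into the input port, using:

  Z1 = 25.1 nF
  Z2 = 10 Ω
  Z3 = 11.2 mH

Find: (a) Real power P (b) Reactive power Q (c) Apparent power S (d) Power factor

Step 1 — Angular frequency: ω = 2π·f = 2π·162 = 1018 rad/s.
Step 2 — Component impedances:
  Z1: Z = 1/(jωC) = -j/(ω·C) = 0 - j3.914e+04 Ω
  Z2: Z = R = 10 Ω
  Z3: Z = jωL = j·1018·0.0112 = 0 + j11.4 Ω
Step 3 — With the output port shorted to ground, the output series arm Z2 runs from the junction to ground; the shunt arm Z3 also runs from the junction to ground. They appear in parallel: Z3 || Z2 = 5.652 + j4.957 Ω.
Step 4 — Series with input arm Z1: Z_in = Z1 + (Z3 || Z2) = 5.652 - j3.914e+04 Ω = 3.914e+04∠-90.0° Ω.
Step 5 — Source phasor: V = 10∠-60.0° V = 5 - j8.66 V.
Step 6 — Current: I = V / Z = 0.0002213 + j0.0001277 A = 0.0002555∠30.0° A.
Step 7 — Complex power: S = V·I* = 3.69e-07 - j0.002555 VA.
Step 8 — Real power: P = Re(S) = 3.69e-07 W.
Step 9 — Reactive power: Q = Im(S) = -0.002555 VAR.
Step 10 — Apparent power: |S| = 0.002555 VA.
Step 11 — Power factor: PF = P/|S| = 0.0001444 (leading).

(a) P = 3.69e-07 W  (b) Q = -0.002555 VAR  (c) S = 0.002555 VA  (d) PF = 0.0001444 (leading)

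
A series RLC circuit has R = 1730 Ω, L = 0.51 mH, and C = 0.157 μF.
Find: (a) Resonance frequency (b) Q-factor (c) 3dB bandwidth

Step 1 — Resonance condition Im(Z)=0 gives ω₀ = 1/√(LC).
Step 2 — ω₀ = 1/√(0.00051·1.57e-07) = 1.118e+05 rad/s.
Step 3 — f₀ = ω₀/(2π) = 1.779e+04 Hz.
Step 4 — Series Q: Q = ω₀L/R = 1.118e+05·0.00051/1730 = 0.03294.
Step 5 — 3dB bandwidth: Δω = ω₀/Q = 3.392e+06 rad/s; BW = Δω/(2π) = 5.399e+05 Hz.

(a) f₀ = 1.779e+04 Hz  (b) Q = 0.03294  (c) BW = 5.399e+05 Hz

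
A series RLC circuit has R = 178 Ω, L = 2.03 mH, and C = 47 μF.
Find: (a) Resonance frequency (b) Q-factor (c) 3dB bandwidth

Step 1 — Resonance: ω₀ = 1/√(LC) = 1/√(0.00203·4.7e-05) = 3237 rad/s.
Step 2 — f₀ = ω₀/(2π) = 515.3 Hz.
Step 3 — Series Q: Q = ω₀L/R = 3237·0.00203/178 = 0.03692.
Step 4 — Bandwidth: Δω = ω₀/Q = 8.768e+04 rad/s; BW = Δω/(2π) = 1.396e+04 Hz.

(a) f₀ = 515.3 Hz  (b) Q = 0.03692  (c) BW = 1.396e+04 Hz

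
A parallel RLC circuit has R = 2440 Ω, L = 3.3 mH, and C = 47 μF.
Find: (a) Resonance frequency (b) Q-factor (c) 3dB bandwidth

Step 1 — Resonance: ω₀ = 1/√(LC) = 1/√(0.0033·4.7e-05) = 2539 rad/s.
Step 2 — f₀ = ω₀/(2π) = 404.1 Hz.
Step 3 — Parallel Q: Q = R/(ω₀L) = 2440/(2539·0.0033) = 291.2.
Step 4 — Bandwidth: Δω = ω₀/Q = 8.72 rad/s; BW = Δω/(2π) = 1.388 Hz.

(a) f₀ = 404.1 Hz  (b) Q = 291.2  (c) BW = 1.388 Hz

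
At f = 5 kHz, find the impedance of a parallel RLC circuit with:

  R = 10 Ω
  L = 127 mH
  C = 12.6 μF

Step 1 — Angular frequency: ω = 2π·f = 2π·5000 = 3.142e+04 rad/s.
Step 2 — Component impedances:
  R: Z = R = 10 Ω
  L: Z = jωL = j·3.142e+04·0.127 = 0 + j3990 Ω
  C: Z = 1/(jωC) = -j/(ω·C) = 0 - j2.526 Ω
Step 3 — Parallel combination: 1/Z_total = 1/R + 1/L + 1/C; Z_total = 0.6006 - j2.376 Ω = 2.451∠-75.8° Ω.

Z = 0.6006 - j2.376 Ω = 2.451∠-75.8° Ω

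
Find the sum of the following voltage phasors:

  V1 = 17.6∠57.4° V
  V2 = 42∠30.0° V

Step 1 — Convert each phasor to rectangular form:
  V1 = 17.6·(cos(57.4°) + j·sin(57.4°)) = 9.482 + j14.83 V
  V2 = 42·(cos(30.0°) + j·sin(30.0°)) = 36.37 + j21 V
Step 2 — Sum components: V_total = 45.86 + j35.83 V.
Step 3 — Convert to polar: |V_total| = 58.19 V, ∠V_total = 38.0°.

V_total = 58.19∠38.0° V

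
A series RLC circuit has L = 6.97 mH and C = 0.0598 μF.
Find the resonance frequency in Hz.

Step 1 — Resonance condition Im(Z)=0 gives ω₀ = 1/√(LC).
Step 2 — ω₀ = 1/√(0.00697·5.98e-08) = 4.898e+04 rad/s.
Step 3 — f₀ = ω₀/(2π) = 7796 Hz.

f₀ = 7796 Hz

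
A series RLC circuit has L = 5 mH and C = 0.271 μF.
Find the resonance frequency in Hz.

Step 1 — Resonance condition Im(Z)=0 gives ω₀ = 1/√(LC).
Step 2 — ω₀ = 1/√(0.005·2.71e-07) = 2.717e+04 rad/s.
Step 3 — f₀ = ω₀/(2π) = 4324 Hz.

f₀ = 4324 Hz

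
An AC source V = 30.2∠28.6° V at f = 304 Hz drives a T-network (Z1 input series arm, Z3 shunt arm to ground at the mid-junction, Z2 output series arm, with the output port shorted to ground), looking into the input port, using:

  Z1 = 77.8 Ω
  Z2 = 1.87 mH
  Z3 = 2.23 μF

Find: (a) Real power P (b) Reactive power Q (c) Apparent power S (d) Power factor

Step 1 — Angular frequency: ω = 2π·f = 2π·304 = 1910 rad/s.
Step 2 — Component impedances:
  Z1: Z = R = 77.8 Ω
  Z2: Z = jωL = j·1910·0.00187 = 0 + j3.572 Ω
  Z3: Z = 1/(jωC) = -j/(ω·C) = 0 - j234.8 Ω
Step 3 — With the output port shorted to ground, the output series arm Z2 runs from the junction to ground; the shunt arm Z3 also runs from the junction to ground. They appear in parallel: Z3 || Z2 = 0 + j3.627 Ω.
Step 4 — Series with input arm Z1: Z_in = Z1 + (Z3 || Z2) = 77.8 + j3.627 Ω = 77.88∠2.7° Ω.
Step 5 — Source phasor: V = 30.2∠28.6° V = 26.52 + j14.46 V.
Step 6 — Current: I = V / Z = 0.3487 + j0.1696 A = 0.3878∠25.9° A.
Step 7 — Complex power: S = V·I* = 11.7 + j0.5453 VA.
Step 8 — Real power: P = Re(S) = 11.7 W.
Step 9 — Reactive power: Q = Im(S) = 0.5453 VAR.
Step 10 — Apparent power: |S| = 11.71 VA.
Step 11 — Power factor: PF = P/|S| = 0.9989 (lagging).

(a) P = 11.7 W  (b) Q = 0.5453 VAR  (c) S = 11.71 VA  (d) PF = 0.9989 (lagging)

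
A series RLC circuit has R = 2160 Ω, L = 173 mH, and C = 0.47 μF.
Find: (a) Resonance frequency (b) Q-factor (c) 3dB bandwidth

Step 1 — Resonance: ω₀ = 1/√(LC) = 1/√(0.173·4.7e-07) = 3507 rad/s.
Step 2 — f₀ = ω₀/(2π) = 558.1 Hz.
Step 3 — Series Q: Q = ω₀L/R = 3507·0.173/2160 = 0.2809.
Step 4 — Bandwidth: Δω = ω₀/Q = 1.249e+04 rad/s; BW = Δω/(2π) = 1987 Hz.

(a) f₀ = 558.1 Hz  (b) Q = 0.2809  (c) BW = 1987 Hz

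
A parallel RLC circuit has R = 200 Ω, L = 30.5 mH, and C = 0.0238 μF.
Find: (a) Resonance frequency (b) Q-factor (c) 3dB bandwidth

Step 1 — Resonance: ω₀ = 1/√(LC) = 1/√(0.0305·2.38e-08) = 3.712e+04 rad/s.
Step 2 — f₀ = ω₀/(2π) = 5907 Hz.
Step 3 — Parallel Q: Q = R/(ω₀L) = 200/(3.712e+04·0.0305) = 0.1767.
Step 4 — Bandwidth: Δω = ω₀/Q = 2.101e+05 rad/s; BW = Δω/(2π) = 3.344e+04 Hz.

(a) f₀ = 5907 Hz  (b) Q = 0.1767  (c) BW = 3.344e+04 Hz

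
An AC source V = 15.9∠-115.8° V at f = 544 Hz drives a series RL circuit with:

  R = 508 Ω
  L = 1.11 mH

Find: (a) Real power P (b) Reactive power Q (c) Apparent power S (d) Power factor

Step 1 — Angular frequency: ω = 2π·f = 2π·544 = 3418 rad/s.
Step 2 — Component impedances:
  R: Z = R = 508 Ω
  L: Z = jωL = j·3418·0.00111 = 0 + j3.794 Ω
Step 3 — Series combination: Z_total = R + L = 508 + j3.794 Ω = 508∠0.4° Ω.
Step 4 — Source phasor: V = 15.9∠-115.8° V = -6.92 - j14.32 V.
Step 5 — Current: I = V / Z = -0.01383 - j0.02808 A = 0.0313∠-116.2° A.
Step 6 — Complex power: S = V·I* = 0.4976 + j0.003717 VA.
Step 7 — Real power: P = Re(S) = 0.4976 W.
Step 8 — Reactive power: Q = Im(S) = 0.003717 VAR.
Step 9 — Apparent power: |S| = 0.4976 VA.
Step 10 — Power factor: PF = P/|S| = 1 (lagging).

(a) P = 0.4976 W  (b) Q = 0.003717 VAR  (c) S = 0.4976 VA  (d) PF = 1 (lagging)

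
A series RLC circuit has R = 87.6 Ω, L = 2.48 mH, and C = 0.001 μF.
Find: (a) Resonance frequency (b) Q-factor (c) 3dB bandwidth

Step 1 — Resonance: ω₀ = 1/√(LC) = 1/√(0.00248·1e-09) = 6.35e+05 rad/s.
Step 2 — f₀ = ω₀/(2π) = 1.011e+05 Hz.
Step 3 — Series Q: Q = ω₀L/R = 6.35e+05·0.00248/87.6 = 17.98.
Step 4 — Bandwidth: Δω = ω₀/Q = 3.532e+04 rad/s; BW = Δω/(2π) = 5622 Hz.

(a) f₀ = 1.011e+05 Hz  (b) Q = 17.98  (c) BW = 5622 Hz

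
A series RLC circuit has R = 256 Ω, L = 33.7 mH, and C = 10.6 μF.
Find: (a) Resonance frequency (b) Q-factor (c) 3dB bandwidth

Step 1 — Resonance: ω₀ = 1/√(LC) = 1/√(0.0337·1.06e-05) = 1673 rad/s.
Step 2 — f₀ = ω₀/(2π) = 266.3 Hz.
Step 3 — Series Q: Q = ω₀L/R = 1673·0.0337/256 = 0.2203.
Step 4 — Bandwidth: Δω = ω₀/Q = 7596 rad/s; BW = Δω/(2π) = 1209 Hz.

(a) f₀ = 266.3 Hz  (b) Q = 0.2203  (c) BW = 1209 Hz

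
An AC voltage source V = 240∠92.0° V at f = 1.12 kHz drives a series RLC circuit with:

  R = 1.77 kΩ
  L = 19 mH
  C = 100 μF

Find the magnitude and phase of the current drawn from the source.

Step 1 — Angular frequency: ω = 2π·f = 2π·1120 = 7037 rad/s.
Step 2 — Component impedances:
  R: Z = R = 1770 Ω
  L: Z = jωL = j·7037·0.019 = 0 + j133.7 Ω
  C: Z = 1/(jωC) = -j/(ω·C) = 0 - j1.421 Ω
Step 3 — Series combination: Z_total = R + L + C = 1770 + j132.3 Ω = 1775∠4.3° Ω.
Step 4 — Source phasor: V = 240∠92.0° V = -8.376 + j239.9 V.
Step 5 — Ohm's law: I = V / Z_total = (-8.376 + j239.9) / (1770 + j132.3) = 0.005366 + j0.1351 A.
Step 6 — Convert to polar: |I| = 0.1352 A, ∠I = 87.7°.

I = 0.1352∠87.7° A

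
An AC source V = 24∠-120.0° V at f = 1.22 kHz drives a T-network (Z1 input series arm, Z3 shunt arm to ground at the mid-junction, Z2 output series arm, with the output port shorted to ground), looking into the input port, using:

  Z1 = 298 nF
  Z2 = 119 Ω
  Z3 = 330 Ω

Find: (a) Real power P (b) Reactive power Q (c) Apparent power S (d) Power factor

Step 1 — Angular frequency: ω = 2π·f = 2π·1220 = 7665 rad/s.
Step 2 — Component impedances:
  Z1: Z = 1/(jωC) = -j/(ω·C) = 0 - j437.8 Ω
  Z2: Z = R = 119 Ω
  Z3: Z = R = 330 Ω
Step 3 — With the output port shorted to ground, the output series arm Z2 runs from the junction to ground; the shunt arm Z3 also runs from the junction to ground. They appear in parallel: Z3 || Z2 = 87.46 Ω.
Step 4 — Series with input arm Z1: Z_in = Z1 + (Z3 || Z2) = 87.46 - j437.8 Ω = 446.4∠-78.7° Ω.
Step 5 — Source phasor: V = 24∠-120.0° V = -12 - j20.78 V.
Step 6 — Current: I = V / Z = 0.04039 - j0.03548 A = 0.05376∠-41.3° A.
Step 7 — Complex power: S = V·I* = 0.2528 - j1.265 VA.
Step 8 — Real power: P = Re(S) = 0.2528 W.
Step 9 — Reactive power: Q = Im(S) = -1.265 VAR.
Step 10 — Apparent power: |S| = 1.29 VA.
Step 11 — Power factor: PF = P/|S| = 0.1959 (leading).

(a) P = 0.2528 W  (b) Q = -1.265 VAR  (c) S = 1.29 VA  (d) PF = 0.1959 (leading)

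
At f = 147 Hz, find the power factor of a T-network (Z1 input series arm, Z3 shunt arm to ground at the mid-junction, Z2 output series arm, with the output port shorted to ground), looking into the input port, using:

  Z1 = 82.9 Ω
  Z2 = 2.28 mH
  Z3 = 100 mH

Step 1 — Angular frequency: ω = 2π·f = 2π·147 = 923.6 rad/s.
Step 2 — Component impedances:
  Z1: Z = R = 82.9 Ω
  Z2: Z = jωL = j·923.6·0.00228 = 0 + j2.106 Ω
  Z3: Z = jωL = j·923.6·0.1 = 0 + j92.36 Ω
Step 3 — With the output port shorted to ground, the output series arm Z2 runs from the junction to ground; the shunt arm Z3 also runs from the junction to ground. They appear in parallel: Z3 || Z2 = 0 + j2.059 Ω.
Step 4 — Series with input arm Z1: Z_in = Z1 + (Z3 || Z2) = 82.9 + j2.059 Ω = 82.93∠1.4° Ω.
Step 5 — Power factor: PF = cos(φ) = Re(Z)/|Z| = 82.9/82.926 = 0.9997.
Step 6 — Type: Im(Z) = 2.059 ⇒ lagging (phase φ = 1.4°).

PF = 0.9997 (lagging, φ = 1.4°)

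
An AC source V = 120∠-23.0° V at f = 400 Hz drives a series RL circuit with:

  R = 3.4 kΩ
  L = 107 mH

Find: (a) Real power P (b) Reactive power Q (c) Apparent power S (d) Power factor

Step 1 — Angular frequency: ω = 2π·f = 2π·400 = 2513 rad/s.
Step 2 — Component impedances:
  R: Z = R = 3400 Ω
  L: Z = jωL = j·2513·0.107 = 0 + j268.9 Ω
Step 3 — Series combination: Z_total = R + L = 3400 + j268.9 Ω = 3411∠4.5° Ω.
Step 4 — Source phasor: V = 120∠-23.0° V = 110.5 - j46.89 V.
Step 5 — Current: I = V / Z = 0.0312 - j0.01626 A = 0.03518∠-27.5° A.
Step 6 — Complex power: S = V·I* = 4.209 + j0.3329 VA.
Step 7 — Real power: P = Re(S) = 4.209 W.
Step 8 — Reactive power: Q = Im(S) = 0.3329 VAR.
Step 9 — Apparent power: |S| = 4.222 VA.
Step 10 — Power factor: PF = P/|S| = 0.9969 (lagging).

(a) P = 4.209 W  (b) Q = 0.3329 VAR  (c) S = 4.222 VA  (d) PF = 0.9969 (lagging)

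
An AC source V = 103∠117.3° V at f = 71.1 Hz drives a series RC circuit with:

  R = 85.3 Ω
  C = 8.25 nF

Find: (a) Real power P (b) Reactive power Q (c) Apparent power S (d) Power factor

Step 1 — Angular frequency: ω = 2π·f = 2π·71.1 = 446.7 rad/s.
Step 2 — Component impedances:
  R: Z = R = 85.3 Ω
  C: Z = 1/(jωC) = -j/(ω·C) = 0 - j2.713e+05 Ω
Step 3 — Series combination: Z_total = R + C = 85.3 - j2.713e+05 Ω = 2.713e+05∠-90.0° Ω.
Step 4 — Source phasor: V = 103∠117.3° V = -47.24 + j91.53 V.
Step 5 — Current: I = V / Z = -0.0003374 - j0.000174 A = 0.0003796∠-152.7° A.
Step 6 — Complex power: S = V·I* = 1.229e-05 - j0.0391 VA.
Step 7 — Real power: P = Re(S) = 1.229e-05 W.
Step 8 — Reactive power: Q = Im(S) = -0.0391 VAR.
Step 9 — Apparent power: |S| = 0.0391 VA.
Step 10 — Power factor: PF = P/|S| = 0.0003144 (leading).

(a) P = 1.229e-05 W  (b) Q = -0.0391 VAR  (c) S = 0.0391 VA  (d) PF = 0.0003144 (leading)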